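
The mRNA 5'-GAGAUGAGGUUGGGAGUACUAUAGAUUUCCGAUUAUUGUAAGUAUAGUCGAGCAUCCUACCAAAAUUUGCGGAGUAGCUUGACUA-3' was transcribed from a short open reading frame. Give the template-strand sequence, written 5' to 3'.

5'-TAGTCAAGCTACTCCGCAAATTTTGGTAGGATGCTCGACTATACTTACAATAATCGGAAATCTATAGTACTCCCAACCTCATCTC-3'

Replace U with T to get the coding DNA strand: GAGATGAGGTTGGGAGTACTATAGATTTCCGATTATTGTAAGTATAGTCGAGCATCCTACCAAAATTTGCGGAGTAGCTTGACTA. The template strand is its reverse complement (complement CTCTACTCCAACCCTCATGATATCTAAAGGCTAATAACATTCATATCAGCTCGTAGGATGGTTTTAAACGCCTCATCGAACTGAT, then reverse).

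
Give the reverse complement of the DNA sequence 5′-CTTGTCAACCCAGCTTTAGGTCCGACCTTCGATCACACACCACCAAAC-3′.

5′-GTTTGGTGGTGTGTGATCGAAGGTCGGACCTAAAGCTGGGTTGACAAG-3′

Complement each base (A↔T, G↔C): GAACAGTTGGGTCGAAATCCAGGCTGGAAGCTAGTGTGTGGTGGTTTG. Then reverse.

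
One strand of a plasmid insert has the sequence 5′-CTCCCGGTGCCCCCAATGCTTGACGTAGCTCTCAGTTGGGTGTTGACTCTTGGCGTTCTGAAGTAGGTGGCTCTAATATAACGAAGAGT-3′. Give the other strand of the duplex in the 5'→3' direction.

5'-ACTCTTCGTTATATTAGAGCCACCTACTTCAGAACGCCAAGAGTCAACACCCAACTGAGAGCTACGTCAAGCATTGGGGGCACCGGGAG-3'

The complement of CTCCCGGTGCCCCCAATGCTTGACGTAGCTCTCAGTTGGGTGTTGACTCTTGGCGTTCTGAAGTAGGTGGCTCTAATATAACGAAGAGT is GAGGGCCACGGGGGTTACGAACTGCATCGAGAGTCAACCCACAACTGAGAACCGCAAGACTTCATCCACCGAGATTATATTGCTTCTCA (A↔T, G↔C). DNA strands are antiparallel, so the complementary strand runs 3'→5'; reversing gives the 5'→3' form.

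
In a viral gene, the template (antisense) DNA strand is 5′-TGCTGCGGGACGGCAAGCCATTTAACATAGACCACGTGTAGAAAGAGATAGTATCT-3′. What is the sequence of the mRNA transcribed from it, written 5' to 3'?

5'-AGAUACUAUCUCUUUCUACACGUGGUCUAUGUUAAAUGGCUUGCCGUCCCGCAGCA-3'

RNA polymerase reads the template 3'→5' and synthesizes mRNA 5'→3' by base-pairing (A→U, T→A, G↔C). The complement of the template is ACGACGCCCTGCCGTTCGGTAAATTGTATCTGGTGCACATCTTTCTCTATCATAGA; antiparallel, so 5'→3' the coding strand is AGATACTATCTCTTTCTACACGTGGTCTATGTTAAATGGCTTGCCGTCCCGCAGCA. Replace T with U for the mRNA.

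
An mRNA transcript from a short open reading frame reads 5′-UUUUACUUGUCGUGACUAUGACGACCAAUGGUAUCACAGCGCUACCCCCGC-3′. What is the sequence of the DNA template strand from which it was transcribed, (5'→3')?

5'-GCGGGGGTAGCGCTGTGATACCATTGGTCGTCATAGTCACGACAAGTAAAA-3'

Replace U with T to get the coding DNA strand: TTTTACTTGTCGTGACTATGACGACCAATGGTATCACAGCGCTACCCCCGC. The template strand is its reverse complement (complement AAAATGAACAGCACTGATACTGCTGGTTACCATAGTGTCGCGATGGGGGCG, then reverse).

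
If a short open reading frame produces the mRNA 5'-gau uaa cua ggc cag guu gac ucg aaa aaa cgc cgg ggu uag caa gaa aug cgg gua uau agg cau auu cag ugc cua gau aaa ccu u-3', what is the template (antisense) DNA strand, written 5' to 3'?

5'-AAGGTTTATCTAGGCACTGAATATGCCTATATACCCGCATTTCTTGCTAACCCCGGCGTTTTTTCGAGTCAACCTGGCCTAGTTAATC-3'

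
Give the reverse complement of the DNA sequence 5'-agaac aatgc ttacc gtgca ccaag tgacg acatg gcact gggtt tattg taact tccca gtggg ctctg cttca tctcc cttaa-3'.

5'-TTAAGGGAGATGAAGCAGAGCCCACTGGGAAGTTACAATAAACCCAGTGCCATGTCGTCACTTGGTGCACGGTAAGCATTGTTCT-3'

Complement each base (A↔T, G↔C): TCTTGTTACGAATGGCACGTGGTTCACTGCTGTACCGTGACCCAAATAACATTGAAGGGTCACCCGAGACGAAGTAGAGGGAATT. Then reverse.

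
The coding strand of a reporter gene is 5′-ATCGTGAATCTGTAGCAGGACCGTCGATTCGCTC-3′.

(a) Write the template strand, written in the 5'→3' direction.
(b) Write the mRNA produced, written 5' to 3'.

(a) 5'-GAGCGAATCGACGGTCCTGCTACAGATTCACGAT-3'
(b) 5'-AUCGUGAAUCUGUAGCAGGACCGUCGAUUCGCUC-3'

(a) The template strand is the reverse complement of the coding strand: complement TAGCACTTAGACATCGTCCTGGCAGCTAAGCGAG, then reverse.
(b) mRNA matches the coding strand with T→U.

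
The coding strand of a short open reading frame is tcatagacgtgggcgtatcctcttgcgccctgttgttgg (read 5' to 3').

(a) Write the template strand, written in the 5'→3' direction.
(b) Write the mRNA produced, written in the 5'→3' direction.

(a) 5′-CCAACAACAGGGCGCAAGAGGATACGCCCACGTCTATGA-3′
(b) 5'-UCAUAGACGUGGGCGUAUCCUCUUGCGCCCUGUUGUUGG-3'

(a) The template strand is the reverse complement of the coding strand: complement AGTATCTGCACCCGCATAGGAGAACGCGGGACAACAACC, then reverse.
(b) mRNA matches the coding strand with T→U.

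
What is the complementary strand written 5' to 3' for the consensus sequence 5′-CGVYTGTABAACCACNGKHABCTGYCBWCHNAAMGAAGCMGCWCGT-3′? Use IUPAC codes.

5'-ACGWGCKGCTTCKTTNDGWVGRCAGVTDMCNGTGGTTVTACARBCG-3'

Standard pairs A↔T, G↔C; ambiguity codes pair Y↔R, M↔K, W↔W, B↔V, H↔D, N↔N. Complement (GCBRACATVTTGGTGNCMDTVGACRGVWGDNTTKCTTCGKCGWGCA), then reverse for 5'→3'.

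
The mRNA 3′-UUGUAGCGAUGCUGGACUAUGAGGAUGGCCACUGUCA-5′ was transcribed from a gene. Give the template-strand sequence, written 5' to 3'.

5'-AACATCGCTACGACCTGATACTCCTACCGGTGACAGT-3'

Written 5'→3' the mRNA is ACUGUCACCGGUAGGAGUAUCAGGUCGUAGCGAUGUU, so the coding DNA strand is ACTGTCACCGGTAGGAGTATCAGGTCGTAGCGATGTT. The template is its reverse complement.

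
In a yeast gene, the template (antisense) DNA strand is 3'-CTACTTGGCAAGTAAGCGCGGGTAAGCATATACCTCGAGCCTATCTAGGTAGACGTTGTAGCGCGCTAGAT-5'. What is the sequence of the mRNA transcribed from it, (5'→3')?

5'-GAUGAACCGUUCAUUCGCGCCCAUUCGUAUAUGGAGCUCGGAUAGAUCCAUCUGCAACAUCGCGCGAUCUA-3'

Reading the template 3'→5' as shown, RNA polymerase pairs each base (A→U, T→A, G↔C) to build mRNA 5'→3' directly.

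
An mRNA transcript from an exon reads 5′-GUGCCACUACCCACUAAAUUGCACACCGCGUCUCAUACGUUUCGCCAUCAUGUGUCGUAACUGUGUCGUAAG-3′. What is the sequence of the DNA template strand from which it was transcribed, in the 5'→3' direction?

Replace U with T to get the coding DNA strand: GTGCCACTACCCACTAAATTGCACACCGCGTCTCATACGTTTCGCCATCATGTGTCGTAACTGTGTCGTAAG. The template strand is its reverse complement (complement CACGGTGATGGGTGATTTAACGTGTGGCGCAGAGTATGCAAAGCGGTAGTACACAGCATTGACACAGCATTC, then reverse).

5′-CTTACGACACAGTTACGACACATGATGGCGAAACGTATGAGACGCGGTGTGCAATTTAGTGGGTAGTGGCAC-3′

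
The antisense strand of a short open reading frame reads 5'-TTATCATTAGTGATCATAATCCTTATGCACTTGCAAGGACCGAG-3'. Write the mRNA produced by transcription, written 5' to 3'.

The mRNA has the sequence of the coding strand (reverse complement of the template) with T→U. Reverse complement of TTATCATTAGTGATCATAATCCTTATGCACTTGCAAGGACCGAG is CTCGGTCCTTGCAAGTGCATAAGGATTATGATCACTAATGATAA; then T→U.

5'-CUCGGUCCUUGCAAGUGCAUAAGGAUUAUGAUCACUAAUGAUAA-3'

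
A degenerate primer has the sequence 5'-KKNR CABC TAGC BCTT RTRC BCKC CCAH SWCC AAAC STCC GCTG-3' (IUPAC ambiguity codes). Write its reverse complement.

5'-CAGCGGASGTTTGGWSDTGGGMGVGYAYAAGVGCTAGVTGYNMM-3'

Standard pairs A↔T, G↔C; ambiguity codes pair R↔Y, K↔M, W↔W, S↔S, B↔V, H↔D, N↔N. Complement (MMNYGTVGATCGVGAAYAYGVGMGGGTDSWGGTTTGSAGGCGAC), then reverse for 5'→3'.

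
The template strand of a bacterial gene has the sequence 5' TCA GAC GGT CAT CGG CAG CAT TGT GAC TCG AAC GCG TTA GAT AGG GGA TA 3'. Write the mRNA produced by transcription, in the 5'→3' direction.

5'-UAUCCCCUAUCUAACGCGUUCGAGUCACAAUGCUGCCGAUGACCGUCUGA-3'

RNA polymerase reads the template 3'→5' and synthesizes mRNA 5'→3' by base-pairing (A→U, T→A, G↔C). The complement of the template is AGTCTGCCAGTAGCCGTCGTAACACTGAGCTTGCGCAATCTATCCCCTAT; antiparallel, so 5'→3' the coding strand is TATCCCCTATCTAACGCGTTCGAGTCACAATGCTGCCGATGACCGTCTGA. Replace T with U for the mRNA.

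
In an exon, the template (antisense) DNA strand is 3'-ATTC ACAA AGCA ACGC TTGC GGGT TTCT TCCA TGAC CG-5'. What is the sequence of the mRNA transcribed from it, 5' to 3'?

5'-UAAGUGUUUCGUUGCGAACGCCCAAAGAAGGUACUGGC-3'

Reading the template 3'→5' as shown, RNA polymerase pairs each base (A→U, T→A, G↔C) to build mRNA 5'→3' directly.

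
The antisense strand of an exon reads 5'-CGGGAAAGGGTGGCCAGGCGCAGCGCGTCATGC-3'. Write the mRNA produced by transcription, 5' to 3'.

5'-GCAUGACGCGCUGCGCCUGGCCACCCUUUCCCG-3'

The mRNA has the sequence of the coding strand (reverse complement of the template) with T→U. Reverse complement of CGGGAAAGGGTGGCCAGGCGCAGCGCGTCATGC is GCATGACGCGCTGCGCCTGGCCACCCTTTCCCG; then T→U.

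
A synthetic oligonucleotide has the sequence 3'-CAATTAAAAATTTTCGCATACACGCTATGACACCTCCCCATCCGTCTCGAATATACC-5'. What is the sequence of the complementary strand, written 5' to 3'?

5'-GTTAATTTTTAAAAGCGTATGTGCGATACTGTGGAGGGGTAGGCAGAGCTTATATGG-3'

The strand is given 3'→5', so its complement runs 5'→3' in the same left-to-right order: pair each base A↔T, G↔C.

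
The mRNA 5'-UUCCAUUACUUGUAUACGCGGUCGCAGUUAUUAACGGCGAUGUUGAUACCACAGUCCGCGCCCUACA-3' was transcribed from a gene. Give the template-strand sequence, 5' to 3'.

5'-TGTAGGGCGCGGACTGTGGTATCAACATCGCCGTTAATAACTGCGACCGCGTATACAAGTAATGGAA-3'

Replace U with T to get the coding DNA strand: TTCCATTACTTGTATACGCGGTCGCAGTTATTAACGGCGATGTTGATACCACAGTCCGCGCCCTACA. The template strand is its reverse complement (complement AAGGTAATGAACATATGCGCCAGCGTCAATAATTGCCGCTACAACTATGGTGTCAGGCGCGGGATGT, then reverse).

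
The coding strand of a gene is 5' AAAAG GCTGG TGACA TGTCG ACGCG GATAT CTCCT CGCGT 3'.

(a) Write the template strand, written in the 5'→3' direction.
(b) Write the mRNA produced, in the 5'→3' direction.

(a) 5'-ACGCGAGGAGATATCCGCGTCGACATGTCACCAGCCTTTT-3'
(b) 5'-AAAAGGCUGGUGACAUGUCGACGCGGAUAUCUCCUCGCGU-3'

(a) The template strand is the reverse complement of the coding strand: complement TTTTCCGACCACTGTACAGCTGCGCCTATAGAGGAGCGCA, then reverse.
(b) mRNA matches the coding strand with T→U.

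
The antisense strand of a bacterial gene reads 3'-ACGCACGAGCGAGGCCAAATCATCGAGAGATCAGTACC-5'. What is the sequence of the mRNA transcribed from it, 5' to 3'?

5'-UGCGUGCUCGCUCCGGUUUAGUAGCUCUCUAGUCAUGG-3'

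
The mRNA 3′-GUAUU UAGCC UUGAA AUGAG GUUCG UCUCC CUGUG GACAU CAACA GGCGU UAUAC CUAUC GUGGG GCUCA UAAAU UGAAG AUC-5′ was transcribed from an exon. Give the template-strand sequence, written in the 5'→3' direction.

Written 5'→3' the mRNA is CUAGAAGUUAAAUACUCGGGGUGCUAUCCAUAUUGCGGACAACUACAGGUGUCCCUCUGCUUGGAGUAAAGUUCCGAUUUAUG, so the coding DNA strand is CTAGAAGTTAAATACTCGGGGTGCTATCCATATTGCGGACAACTACAGGTGTCCCTCTGCTTGGAGTAAAGTTCCGATTTATG. The template is its reverse complement.

5'-CATAAATCGGAACTTTACTCCAAGCAGAGGGACACCTGTAGTTGTCCGCAATATGGATAGCACCCCGAGTATTTAACTTCTAG-3'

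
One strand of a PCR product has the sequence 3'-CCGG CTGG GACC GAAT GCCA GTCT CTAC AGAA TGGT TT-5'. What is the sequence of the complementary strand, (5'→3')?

The strand is given 3'→5', so its complement runs 5'→3' in the same left-to-right order: pair each base A↔T, G↔C.

5'-GGCCGACCCTGGCTTACGGTCAGAGATGTCTTACCAAA-3'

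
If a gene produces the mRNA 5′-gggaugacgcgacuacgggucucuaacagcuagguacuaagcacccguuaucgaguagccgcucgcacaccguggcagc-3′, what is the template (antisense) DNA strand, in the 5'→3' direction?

Replace U with T to get the coding DNA strand: GGGATGACGCGACTACGGGTCTCTAACAGCTAGGTACTAAGCACCCGTTATCGAGTAGCCGCTCGCACACCGTGGCAGC. The template strand is its reverse complement (complement CCCTACTGCGCTGATGCCCAGAGATTGTCGATCCATGATTCGTGGGCAATAGCTCATCGGCGAGCGTGTGGCACCGTCG, then reverse).

5'-GCTGCCACGGTGTGCGAGCGGCTACTCGATAACGGGTGCTTAGTACCTAGCTGTTAGAGACCCGTAGTCGCGTCATCCC-3'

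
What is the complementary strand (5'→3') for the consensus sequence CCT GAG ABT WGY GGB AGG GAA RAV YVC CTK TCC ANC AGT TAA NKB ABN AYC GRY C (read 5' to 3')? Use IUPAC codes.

5'-GRYCGRTNVTVMNTTAACTGNTGGAMAGGBRBTYTTCCCTVCCRCWAVTCTCAGG-3'

Standard pairs A↔T, G↔C; ambiguity codes pair R↔Y, K↔M, W↔W, B↔V, N↔N. Complement (GGACTCTVAWCRCCVTCCCTTYTBRBGGAMAGGTNGTCAATTNMVTVNTRGCYRG), then reverse for 5'→3'.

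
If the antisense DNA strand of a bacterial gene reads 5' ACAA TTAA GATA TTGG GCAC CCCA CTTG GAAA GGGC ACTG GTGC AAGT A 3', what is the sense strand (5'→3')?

The coding strand is complementary and antiparallel to the template: take the complement (A↔T, G↔C) and reverse.

5'-TACTTGCACCAGTGCCCTTTCCAAGTGGGGTGCCCAATATCTTAATTGT-3'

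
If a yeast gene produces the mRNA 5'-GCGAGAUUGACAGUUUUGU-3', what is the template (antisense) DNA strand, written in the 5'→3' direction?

5'-ACAAAACTGTCAATCTCGC-3'

Replace U with T to get the coding DNA strand: GCGAGATTGACAGTTTTGT. The template strand is its reverse complement (complement CGCTCTAACTGTCAAAACA, then reverse).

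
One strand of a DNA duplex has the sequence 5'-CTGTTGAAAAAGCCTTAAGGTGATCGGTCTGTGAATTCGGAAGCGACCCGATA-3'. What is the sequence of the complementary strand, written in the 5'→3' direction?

5′-TATCGGGTCGCTTCCGAATTCACAGACCGATCACCTTAAGGCTTTTTCAACAG-3′

The complement of CTGTTGAAAAAGCCTTAAGGTGATCGGTCTGTGAATTCGGAAGCGACCCGATA is GACAACTTTTTCGGAATTCCACTAGCCAGACACTTAAGCCTTCGCTGGGCTAT (A↔T, G↔C). DNA strands are antiparallel, so the complementary strand runs 3'→5'; reversing gives the 5'→3' form.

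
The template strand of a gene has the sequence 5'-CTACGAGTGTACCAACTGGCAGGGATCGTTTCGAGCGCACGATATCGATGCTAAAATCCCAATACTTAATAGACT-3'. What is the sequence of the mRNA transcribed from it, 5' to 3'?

5'-AGUCUAUUAAGUAUUGGGAUUUUAGCAUCGAUAUCGUGCGCUCGAAACGAUCCCUGCCAGUUGGUACACUCGUAG-3'

The mRNA has the sequence of the coding strand (reverse complement of the template) with T→U. Reverse complement of CTACGAGTGTACCAACTGGCAGGGATCGTTTCGAGCGCACGATATCGATGCTAAAATCCCAATACTTAATAGACT is AGTCTATTAAGTATTGGGATTTTAGCATCGATATCGTGCGCTCGAAACGATCCCTGCCAGTTGGTACACTCGTAG; then T→U.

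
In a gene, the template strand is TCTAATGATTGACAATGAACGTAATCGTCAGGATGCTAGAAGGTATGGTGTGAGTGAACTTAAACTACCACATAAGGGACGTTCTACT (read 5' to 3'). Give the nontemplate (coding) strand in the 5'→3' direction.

5′-AGTAGAACGTCCCTTATGTGGTAGTTTAAGTTCACTCACACCATACCTTCTAGCATCCTGACGATTACGTTCATTGTCAATCATTAGA-3′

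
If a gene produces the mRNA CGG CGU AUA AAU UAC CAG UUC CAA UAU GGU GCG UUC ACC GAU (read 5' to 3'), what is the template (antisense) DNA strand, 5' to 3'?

Replace U with T to get the coding DNA strand: CGGCGTATAAATTACCAGTTCCAATATGGTGCGTTCACCGAT. The template strand is its reverse complement (complement GCCGCATATTTAATGGTCAAGGTTATACCACGCAAGTGGCTA, then reverse).

5'-ATCGGTGAACGCACCATATTGGAACTGGTAATTTATACGCCG-3'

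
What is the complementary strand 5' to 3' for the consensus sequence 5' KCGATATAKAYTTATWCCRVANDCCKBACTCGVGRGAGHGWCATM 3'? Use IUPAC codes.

5'-KATGWCDCTCYCBCGAGTVMGGHNTBYGGWATAARTMTATATCGM-3'

Standard pairs A↔T, G↔C; ambiguity codes pair R↔Y, M↔K, W↔W, B↔V, D↔H, N↔N. Complement (MGCTATATMTRAATAWGGYBTNHGGMVTGAGCBCYCTCDCWGTAK), then reverse for 5'→3'.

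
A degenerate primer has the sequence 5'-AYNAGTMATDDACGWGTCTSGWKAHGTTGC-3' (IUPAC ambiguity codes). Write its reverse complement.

Standard pairs A↔T, G↔C; ambiguity codes pair Y↔R, M↔K, W↔W, S↔S, D↔H, N↔N. Complement (TRNTCAKTAHHTGCWCAGASCWMTDCAACG), then reverse for 5'→3'.

5'-GCAACDTMWCSAGACWCGTHHATKACTNRT-3'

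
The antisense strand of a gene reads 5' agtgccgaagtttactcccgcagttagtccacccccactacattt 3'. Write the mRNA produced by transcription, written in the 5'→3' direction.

5′-AAAUGUAGUGGGGGUGGACUAACUGCGGGAGUAAACUUCGGCACU-3′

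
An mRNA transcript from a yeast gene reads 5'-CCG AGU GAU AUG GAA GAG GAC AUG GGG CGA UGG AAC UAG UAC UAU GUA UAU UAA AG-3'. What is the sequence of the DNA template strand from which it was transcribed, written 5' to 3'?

5'-CTTTAATATACATAGTACTAGTTCCATCGCCCCATGTCCTCTTCCATATCACTCGG-3'

Replace U with T to get the coding DNA strand: CCGAGTGATATGGAAGAGGACATGGGGCGATGGAACTAGTACTATGTATATTAAAG. The template strand is its reverse complement (complement GGCTCACTATACCTTCTCCTGTACCCCGCTACCTTGATCATGATACATATAATTTC, then reverse).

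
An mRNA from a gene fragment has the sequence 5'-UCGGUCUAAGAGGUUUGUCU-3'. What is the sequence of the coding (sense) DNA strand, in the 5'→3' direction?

5'-TCGGTCTAAGAGGTTTGTCT-3'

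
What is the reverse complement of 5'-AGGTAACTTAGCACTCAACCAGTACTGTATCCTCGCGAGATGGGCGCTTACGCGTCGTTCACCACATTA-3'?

5'-TAATGTGGTGAACGACGCGTAAGCGCCCATCTCGCGAGGATACAGTACTGGTTGAGTGCTAAGTTACCT-3'

Reading the sequence 3'→5' and pairing each base (A↔T, G↔C) gives the reverse complement directly.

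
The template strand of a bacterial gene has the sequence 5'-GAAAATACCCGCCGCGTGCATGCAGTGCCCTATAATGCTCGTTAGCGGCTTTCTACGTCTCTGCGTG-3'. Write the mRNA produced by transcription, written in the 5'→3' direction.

The mRNA has the sequence of the coding strand (reverse complement of the template) with T→U. Reverse complement of GAAAATACCCGCCGCGTGCATGCAGTGCCCTATAATGCTCGTTAGCGGCTTTCTACGTCTCTGCGTG is CACGCAGAGACGTAGAAAGCCGCTAACGAGCATTATAGGGCACTGCATGCACGCGGCGGGTATTTTC; then T→U.

5'-CACGCAGAGACGUAGAAAGCCGCUAACGAGCAUUAUAGGGCACUGCAUGCACGCGGCGGGUAUUUUC-3'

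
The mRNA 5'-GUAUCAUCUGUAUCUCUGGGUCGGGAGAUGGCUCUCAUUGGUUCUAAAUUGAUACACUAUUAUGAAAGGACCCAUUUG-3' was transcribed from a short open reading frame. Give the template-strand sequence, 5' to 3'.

Replace U with T to get the coding DNA strand: GTATCATCTGTATCTCTGGGTCGGGAGATGGCTCTCATTGGTTCTAAATTGATACACTATTATGAAAGGACCCATTTG. The template strand is its reverse complement (complement CATAGTAGACATAGAGACCCAGCCCTCTACCGAGAGTAACCAAGATTTAACTATGTGATAATACTTTCCTGGGTAAAC, then reverse).

5'-CAAATGGGTCCTTTCATAATAGTGTATCAATTTAGAACCAATGAGAGCCATCTCCCGACCCAGAGATACAGATGATAC-3'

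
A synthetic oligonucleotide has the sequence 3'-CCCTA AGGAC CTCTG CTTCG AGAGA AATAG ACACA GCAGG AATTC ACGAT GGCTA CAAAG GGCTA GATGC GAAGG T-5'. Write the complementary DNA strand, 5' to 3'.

The strand is given 3'→5', so its complement runs 5'→3' in the same left-to-right order: pair each base A↔T, G↔C.

5'-GGGATTCCTGGAGACGAAGCTCTCTTTATCTGTGTCGTCCTTAAGTGCTACCGATGTTTCCCGATCTACGCTTCCA-3'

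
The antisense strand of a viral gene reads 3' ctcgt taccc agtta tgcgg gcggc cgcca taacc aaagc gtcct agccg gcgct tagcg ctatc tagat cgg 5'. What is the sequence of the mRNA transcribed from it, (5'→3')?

5'-GAGCAAUGGGUCAAUACGCCCGCCGGCGGUAUUGGUUUCGCAGGAUCGGCCGCGAAUCGCGAUAGAUCUAGCC-3'

Reading the template 3'→5' as shown, RNA polymerase pairs each base (A→U, T→A, G↔C) to build mRNA 5'→3' directly.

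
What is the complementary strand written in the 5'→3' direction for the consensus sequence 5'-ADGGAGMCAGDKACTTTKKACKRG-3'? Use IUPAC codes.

5'-CYMGTMMAAAGTMHCTGKCTCCHT-3'

Standard pairs A↔T, G↔C; ambiguity codes pair R↔Y, M↔K, D↔H. Complement (THCCTCKGTCHMTGAAAMMTGMYC), then reverse for 5'→3'.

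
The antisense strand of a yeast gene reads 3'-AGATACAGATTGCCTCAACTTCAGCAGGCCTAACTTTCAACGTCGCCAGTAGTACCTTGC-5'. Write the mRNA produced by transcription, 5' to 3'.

Reading the template 3'→5' as shown, RNA polymerase pairs each base (A→U, T→A, G↔C) to build mRNA 5'→3' directly.

5'-UCUAUGUCUAACGGAGUUGAAGUCGUCCGGAUUGAAAGUUGCAGCGGUCAUCAUGGAACG-3'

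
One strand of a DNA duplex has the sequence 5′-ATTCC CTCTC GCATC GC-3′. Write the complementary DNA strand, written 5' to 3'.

5'-GCGATGCGAGAGGGAAT-3'

Pairing A↔T and G↔C gives TAAGGGAGAGCGTAGCG, running 3'→5'. Reverse for the 5'→3' convention.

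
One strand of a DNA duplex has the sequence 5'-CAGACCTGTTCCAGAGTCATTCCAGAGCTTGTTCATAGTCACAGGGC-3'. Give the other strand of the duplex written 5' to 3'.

5'-GCCCTGTGACTATGAACAAGCTCTGGAATGACTCTGGAACAGGTCTG-3'

Pairing A↔T and G↔C gives GTCTGGACAAGGTCTCAGTAAGGTCTCGAACAAGTATCAGTGTCCCG, running 3'→5'. Reverse for the 5'→3' convention.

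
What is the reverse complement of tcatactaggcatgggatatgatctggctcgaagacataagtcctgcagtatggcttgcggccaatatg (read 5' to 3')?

5'-CATATTGGCCGCAAGCCATACTGCAGGACTTATGTCTTCGAGCCAGATCATATCCCATGCCTAGTATGA-3'

Reading the sequence 3'→5' and pairing each base (A↔T, G↔C) gives the reverse complement directly.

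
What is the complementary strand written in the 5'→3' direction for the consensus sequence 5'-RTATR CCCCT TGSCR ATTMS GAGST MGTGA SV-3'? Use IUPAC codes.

5'-BSTCACKASCTCSKAATYGSCAAGGGGYATAY-3'

Standard pairs A↔T, G↔C; ambiguity codes pair R↔Y, M↔K, S↔S, V↔B. Complement (YATAYGGGGAACSGYTAAKSCTCSAKCACTSB), then reverse for 5'→3'.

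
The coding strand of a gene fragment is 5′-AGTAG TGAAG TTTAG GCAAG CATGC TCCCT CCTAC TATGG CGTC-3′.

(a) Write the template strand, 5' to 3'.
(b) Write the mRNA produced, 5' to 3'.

(a) 5'-GACGCCATAGTAGGAGGGAGCATGCTTGCCTAAACTTCACTACT-3'
(b) 5'-AGUAGUGAAGUUUAGGCAAGCAUGCUCCCUCCUACUAUGGCGUC-3'

(a) The template strand is the reverse complement of the coding strand: complement TCATCACTTCAAATCCGTTCGTACGAGGGAGGATGATACCGCAG, then reverse.
(b) mRNA matches the coding strand with T→U.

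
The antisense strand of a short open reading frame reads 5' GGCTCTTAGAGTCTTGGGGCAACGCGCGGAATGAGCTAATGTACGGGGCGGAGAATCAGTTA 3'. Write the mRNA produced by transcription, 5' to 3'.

5′-UAACUGAUUCUCCGCCCCGUACAUUAGCUCAUUCCGCGCGUUGCCCCAAGACUCUAAGAGCC-3′

The mRNA has the sequence of the coding strand (reverse complement of the template) with T→U. Reverse complement of GGCTCTTAGAGTCTTGGGGCAACGCGCGGAATGAGCTAATGTACGGGGCGGAGAATCAGTTA is TAACTGATTCTCCGCCCCGTACATTAGCTCATTCCGCGCGTTGCCCCAAGACTCTAAGAGCC; then T→U.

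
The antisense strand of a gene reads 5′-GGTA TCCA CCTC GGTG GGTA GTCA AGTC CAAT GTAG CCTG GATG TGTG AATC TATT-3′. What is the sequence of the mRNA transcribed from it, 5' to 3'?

5'-AAUAGAUUCACACAUCCAGGCUACAUUGGACUUGACUACCCACCGAGGUGGAUACC-3'

RNA polymerase reads the template 3'→5' and synthesizes mRNA 5'→3' by base-pairing (A→U, T→A, G↔C). The complement of the template is CCATAGGTGGAGCCACCCATCAGTTCAGGTTACATCGGACCTACACACTTAGATAA; antiparallel, so 5'→3' the coding strand is AATAGATTCACACATCCAGGCTACATTGGACTTGACTACCCACCGAGGTGGATACC. Replace T with U for the mRNA.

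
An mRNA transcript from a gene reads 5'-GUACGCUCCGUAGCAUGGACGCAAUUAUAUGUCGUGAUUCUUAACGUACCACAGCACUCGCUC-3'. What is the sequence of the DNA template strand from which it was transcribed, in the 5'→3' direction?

Replace U with T to get the coding DNA strand: GTACGCTCCGTAGCATGGACGCAATTATATGTCGTGATTCTTAACGTACCACAGCACTCGCTC. The template strand is its reverse complement (complement CATGCGAGGCATCGTACCTGCGTTAATATACAGCACTAAGAATTGCATGGTGTCGTGAGCGAG, then reverse).

5'-GAGCGAGTGCTGTGGTACGTTAAGAATCACGACATATAATTGCGTCCATGCTACGGAGCGTAC-3'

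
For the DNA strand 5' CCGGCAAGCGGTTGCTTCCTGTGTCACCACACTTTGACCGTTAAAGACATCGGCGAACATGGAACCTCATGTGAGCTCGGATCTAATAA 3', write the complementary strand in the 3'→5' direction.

Base-pairing A↔T, G↔C gives the complement. The complementary strand is antiparallel, so paired with a 5'→3' strand it runs 3'→5'.

3'-GGCCGTTCGCCAACGAAGGACACAGTGGTGTGAAACTGGCAATTTCTGTAGCCGCTTGTACCTTGGAGTACACTCGAGCCTAGATTATT-5'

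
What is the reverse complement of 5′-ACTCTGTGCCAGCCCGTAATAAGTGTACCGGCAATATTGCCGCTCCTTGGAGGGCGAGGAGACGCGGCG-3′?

Complement each base (A↔T, G↔C): TGAGACACGGTCGGGCATTATTCACATGGCCGTTATAACGGCGAGGAACCTCCCGCTCCTCTGCGCCGC. Then reverse.

5'-CGCCGCGTCTCCTCGCCCTCCAAGGAGCGGCAATATTGCCGGTACACTTATTACGGGCTGGCACAGAGT-3'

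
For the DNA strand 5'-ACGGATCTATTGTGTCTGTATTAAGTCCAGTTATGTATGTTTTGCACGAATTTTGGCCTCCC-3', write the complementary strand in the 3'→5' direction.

Base-pairing A↔T, G↔C gives the complement. The complementary strand is antiparallel, so paired with a 5'→3' strand it runs 3'→5'.

3′-TGCCTAGATAACACAGACATAATTCAGGTCAATACATACAAAACGTGCTTAAAACCGGAGGG-5′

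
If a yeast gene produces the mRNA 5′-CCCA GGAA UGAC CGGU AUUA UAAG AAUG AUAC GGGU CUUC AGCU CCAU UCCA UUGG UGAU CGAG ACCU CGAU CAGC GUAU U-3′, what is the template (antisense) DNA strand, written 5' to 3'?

Replace U with T to get the coding DNA strand: CCCAGGAATGACCGGTATTATAAGAATGATACGGGTCTTCAGCTCCATTCCATTGGTGATCGAGACCTCGATCAGCGTATT. The template strand is its reverse complement (complement GGGTCCTTACTGGCCATAATATTCTTACTATGCCCAGAAGTCGAGGTAAGGTAACCACTAGCTCTGGAGCTAGTCGCATAA, then reverse).

5′-AATACGCTGATCGAGGTCTCGATCACCAATGGAATGGAGCTGAAGACCCGTATCATTCTTATAATACCGGTCATTCCTGGG-3′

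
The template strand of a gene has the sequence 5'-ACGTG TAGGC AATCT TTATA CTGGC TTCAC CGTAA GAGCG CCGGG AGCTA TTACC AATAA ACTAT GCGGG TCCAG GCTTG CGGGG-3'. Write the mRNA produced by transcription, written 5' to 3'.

The mRNA has the sequence of the coding strand (reverse complement of the template) with T→U. Reverse complement of ACGTGTAGGCAATCTTTATACTGGCTTCACCGTAAGAGCGCCGGGAGCTATTACCAATAAACTATGCGGGTCCAGGCTTGCGGGG is CCCCGCAAGCCTGGACCCGCATAGTTTATTGGTAATAGCTCCCGGCGCTCTTACGGTGAAGCCAGTATAAAGATTGCCTACACGT; then T→U.

5′-CCCCGCAAGCCUGGACCCGCAUAGUUUAUUGGUAAUAGCUCCCGGCGCUCUUACGGUGAAGCCAGUAUAAAGAUUGCCUACACGU-3′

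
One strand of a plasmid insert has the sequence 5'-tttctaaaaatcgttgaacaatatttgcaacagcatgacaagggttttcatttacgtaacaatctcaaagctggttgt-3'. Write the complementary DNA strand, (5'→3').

Pairing A↔T and G↔C gives AAAGATTTTTAGCAACTTGTTATAAACGTTGTCGTACTGTTCCCAAAAGTAAATGCATTGTTAGAGTTTCGACCAACA, running 3'→5'. Reverse for the 5'→3' convention.

5′-ACAACCAGCTTTGAGATTGTTACGTAAATGAAAACCCTTGTCATGCTGTTGCAAATATTGTTCAACGATTTTTAGAAA-3′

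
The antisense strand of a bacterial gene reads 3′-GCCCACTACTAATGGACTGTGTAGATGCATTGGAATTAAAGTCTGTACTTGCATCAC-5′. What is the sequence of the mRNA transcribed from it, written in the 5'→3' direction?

5'-CGGGUGAUGAUUACCUGACACAUCUACGUAACCUUAAUUUCAGACAUGAACGUAGUG-3'

Reading the template 3'→5' as shown, RNA polymerase pairs each base (A→U, T→A, G↔C) to build mRNA 5'→3' directly.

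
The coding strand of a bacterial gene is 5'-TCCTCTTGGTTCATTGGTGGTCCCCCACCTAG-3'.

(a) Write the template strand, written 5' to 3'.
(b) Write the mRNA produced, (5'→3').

(a) The template strand is the reverse complement of the coding strand: complement AGGAGAACCAAGTAACCACCAGGGGGTGGATC, then reverse.
(b) mRNA matches the coding strand with T→U.

(a) 5'-CTAGGTGGGGGACCACCAATGAACCAAGAGGA-3'
(b) 5'-UCCUCUUGGUUCAUUGGUGGUCCCCCACCUAG-3'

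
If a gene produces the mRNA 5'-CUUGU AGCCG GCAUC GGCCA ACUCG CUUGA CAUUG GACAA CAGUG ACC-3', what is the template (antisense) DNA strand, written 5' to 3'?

5′-GGTCACTGTTGTCCAATGTCAAGCGAGTTGGCCGATGCCGGCTACAAG-3′

Replace U with T to get the coding DNA strand: CTTGTAGCCGGCATCGGCCAACTCGCTTGACATTGGACAACAGTGACC. The template strand is its reverse complement (complement GAACATCGGCCGTAGCCGGTTGAGCGAACTGTAACCTGTTGTCACTGG, then reverse).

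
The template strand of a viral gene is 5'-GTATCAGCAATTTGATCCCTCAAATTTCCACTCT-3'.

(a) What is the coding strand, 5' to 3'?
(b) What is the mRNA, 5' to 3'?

(a) 5'-AGAGTGGAAATTTGAGGGATCAAATTGCTGATAC-3'
(b) 5′-AGAGUGGAAAUUUGAGGGAUCAAAUUGCUGAUAC-3′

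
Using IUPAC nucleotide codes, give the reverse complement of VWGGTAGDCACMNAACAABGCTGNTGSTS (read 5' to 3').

5'-SASCANCAGCVTTGTTNKGTGHCTACCWB-3'

Standard pairs A↔T, G↔C; ambiguity codes pair M↔K, W↔W, S↔S, B↔V, D↔H, N↔N. Complement (BWCCATCHGTGKNTTGTTVCGACNACSAS), then reverse for 5'→3'.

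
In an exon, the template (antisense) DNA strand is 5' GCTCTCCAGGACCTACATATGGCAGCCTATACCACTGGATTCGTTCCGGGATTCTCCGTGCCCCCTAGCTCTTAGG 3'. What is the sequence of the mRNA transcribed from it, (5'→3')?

RNA polymerase reads the template 3'→5' and synthesizes mRNA 5'→3' by base-pairing (A→U, T→A, G↔C). The complement of the template is CGAGAGGTCCTGGATGTATACCGTCGGATATGGTGACCTAAGCAAGGCCCTAAGAGGCACGGGGGATCGAGAATCC; antiparallel, so 5'→3' the coding strand is CCTAAGAGCTAGGGGGCACGGAGAATCCCGGAACGAATCCAGTGGTATAGGCTGCCATATGTAGGTCCTGGAGAGC. Replace T with U for the mRNA.

5'-CCUAAGAGCUAGGGGGCACGGAGAAUCCCGGAACGAAUCCAGUGGUAUAGGCUGCCAUAUGUAGGUCCUGGAGAGC-3'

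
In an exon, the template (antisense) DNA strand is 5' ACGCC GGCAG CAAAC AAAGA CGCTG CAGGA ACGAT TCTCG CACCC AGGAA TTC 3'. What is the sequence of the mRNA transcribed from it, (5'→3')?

RNA polymerase reads the template 3'→5' and synthesizes mRNA 5'→3' by base-pairing (A→U, T→A, G↔C). The complement of the template is TGCGGCCGTCGTTTGTTTCTGCGACGTCCTTGCTAAGAGCGTGGGTCCTTAAG; antiparallel, so 5'→3' the coding strand is GAATTCCTGGGTGCGAGAATCGTTCCTGCAGCGTCTTTGTTTGCTGCCGGCGT. Replace T with U for the mRNA.

5'-GAAUUCCUGGGUGCGAGAAUCGUUCCUGCAGCGUCUUUGUUUGCUGCCGGCGU-3'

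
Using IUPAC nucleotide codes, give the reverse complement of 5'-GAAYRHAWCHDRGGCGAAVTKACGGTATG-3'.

Standard pairs A↔T, G↔C; ambiguity codes pair R↔Y, K↔M, W↔W, D↔H, V↔B. Complement (CTTRYDTWGDHYCCGCTTBAMTGCCATAC), then reverse for 5'→3'.

5'-CATACCGTMABTTCGCCYHDGWTDYRTTC-3'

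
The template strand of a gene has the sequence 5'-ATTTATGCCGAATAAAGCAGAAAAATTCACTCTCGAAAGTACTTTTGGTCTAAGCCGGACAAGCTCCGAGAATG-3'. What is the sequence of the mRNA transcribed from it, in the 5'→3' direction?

RNA polymerase reads the template 3'→5' and synthesizes mRNA 5'→3' by base-pairing (A→U, T→A, G↔C). The complement of the template is TAAATACGGCTTATTTCGTCTTTTTAAGTGAGAGCTTTCATGAAAACCAGATTCGGCCTGTTCGAGGCTCTTAC; antiparallel, so 5'→3' the coding strand is CATTCTCGGAGCTTGTCCGGCTTAGACCAAAAGTACTTTCGAGAGTGAATTTTTCTGCTTTATTCGGCATAAAT. Replace T with U for the mRNA.

5'-CAUUCUCGGAGCUUGUCCGGCUUAGACCAAAAGUACUUUCGAGAGUGAAUUUUUCUGCUUUAUUCGGCAUAAAU-3'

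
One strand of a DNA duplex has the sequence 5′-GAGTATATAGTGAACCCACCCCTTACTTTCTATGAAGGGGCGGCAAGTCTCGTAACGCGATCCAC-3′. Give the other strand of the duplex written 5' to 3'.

5'-GTGGATCGCGTTACGAGACTTGCCGCCCCTTCATAGAAAGTAAGGGGTGGGTTCACTATATACTC-3'

Pairing A↔T and G↔C gives CTCATATATCACTTGGGTGGGGAATGAAAGATACTTCCCCGCCGTTCAGAGCATTGCGCTAGGTG, running 3'→5'. Reverse for the 5'→3' convention.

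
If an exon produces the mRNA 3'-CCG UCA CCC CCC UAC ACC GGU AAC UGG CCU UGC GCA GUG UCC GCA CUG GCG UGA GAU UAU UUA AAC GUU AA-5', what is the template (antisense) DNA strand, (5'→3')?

5'-GGCAGTGGGGGGATGTGGCCATTGACCGGAACGCGTCACAGGCGTGACCGCACTCTAATAAATTTGCAATT-3'

Written 5'→3' the mRNA is AAUUGCAAAUUUAUUAGAGUGCGGUCACGCCUGUGACGCGUUCCGGUCAAUGGCCACAUCCCCCCACUGCC, so the coding DNA strand is AATTGCAAATTTATTAGAGTGCGGTCACGCCTGTGACGCGTTCCGGTCAATGGCCACATCCCCCCACTGCC. The template is its reverse complement.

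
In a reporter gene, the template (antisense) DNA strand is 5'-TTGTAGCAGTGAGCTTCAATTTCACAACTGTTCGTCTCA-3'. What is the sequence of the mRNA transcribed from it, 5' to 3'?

The mRNA has the sequence of the coding strand (reverse complement of the template) with T→U. Reverse complement of TTGTAGCAGTGAGCTTCAATTTCACAACTGTTCGTCTCA is TGAGACGAACAGTTGTGAAATTGAAGCTCACTGCTACAA; then T→U.

5'-UGAGACGAACAGUUGUGAAAUUGAAGCUCACUGCUACAA-3'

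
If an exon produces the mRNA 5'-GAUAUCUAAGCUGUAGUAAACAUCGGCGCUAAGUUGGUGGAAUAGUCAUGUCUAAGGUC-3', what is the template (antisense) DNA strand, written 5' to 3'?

Replace U with T to get the coding DNA strand: GATATCTAAGCTGTAGTAAACATCGGCGCTAAGTTGGTGGAATAGTCATGTCTAAGGTC. The template strand is its reverse complement (complement CTATAGATTCGACATCATTTGTAGCCGCGATTCAACCACCTTATCAGTACAGATTCCAG, then reverse).

5'-GACCTTAGACATGACTATTCCACCAACTTAGCGCCGATGTTTACTACAGCTTAGATATC-3'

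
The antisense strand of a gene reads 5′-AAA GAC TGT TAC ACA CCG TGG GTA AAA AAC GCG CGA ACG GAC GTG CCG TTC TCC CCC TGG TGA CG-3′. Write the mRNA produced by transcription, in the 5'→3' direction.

The mRNA has the sequence of the coding strand (reverse complement of the template) with T→U. Reverse complement of AAAGACTGTTACACACCGTGGGTAAAAAACGCGCGAACGGACGTGCCGTTCTCCCCCTGGTGACG is CGTCACCAGGGGGAGAACGGCACGTCCGTTCGCGCGTTTTTTACCCACGGTGTGTAACAGTCTTT; then T→U.

5'-CGUCACCAGGGGGAGAACGGCACGUCCGUUCGCGCGUUUUUUACCCACGGUGUGUAACAGUCUUU-3'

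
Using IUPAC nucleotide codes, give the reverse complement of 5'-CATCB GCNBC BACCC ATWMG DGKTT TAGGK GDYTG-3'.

5'-CARHCMCCTAAAMCHCKWATGGGTVGVNGCVGATG-3'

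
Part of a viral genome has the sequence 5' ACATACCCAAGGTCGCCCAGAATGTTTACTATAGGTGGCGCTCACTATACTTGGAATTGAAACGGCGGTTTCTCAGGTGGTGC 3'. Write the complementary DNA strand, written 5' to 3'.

5′-GCACCACCTGAGAAACCGCCGTTTCAATTCCAAGTATAGTGAGCGCCACCTATAGTAAACATTCTGGGCGACCTTGGGTATGT-3′

The complement of ACATACCCAAGGTCGCCCAGAATGTTTACTATAGGTGGCGCTCACTATACTTGGAATTGAAACGGCGGTTTCTCAGGTGGTGC is TGTATGGGTTCCAGCGGGTCTTACAAATGATATCCACCGCGAGTGATATGAACCTTAACTTTGCCGCCAAAGAGTCCACCACG (A↔T, G↔C). DNA strands are antiparallel, so the complementary strand runs 3'→5'; reversing gives the 5'→3' form.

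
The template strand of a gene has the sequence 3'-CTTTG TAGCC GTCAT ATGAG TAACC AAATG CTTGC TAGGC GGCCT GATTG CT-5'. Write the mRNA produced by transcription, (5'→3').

5'-GAAACAUCGGCAGUAUACUCAUUGGUUUACGAACGAUCCGCCGGACUAACGA-3'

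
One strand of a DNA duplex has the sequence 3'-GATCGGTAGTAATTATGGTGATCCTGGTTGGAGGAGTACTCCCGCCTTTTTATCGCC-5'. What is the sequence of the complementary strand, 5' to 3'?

5'-CTAGCCATCATTAATACCACTAGGACCAACCTCCTCATGAGGGCGGAAAAATAGCGG-3'

The strand is given 3'→5', so its complement runs 5'→3' in the same left-to-right order: pair each base A↔T, G↔C.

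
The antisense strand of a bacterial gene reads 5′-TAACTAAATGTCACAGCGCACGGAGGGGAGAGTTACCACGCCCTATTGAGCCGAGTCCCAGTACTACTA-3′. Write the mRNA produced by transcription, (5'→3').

5′-UAGUAGUACUGGGACUCGGCUCAAUAGGGCGUGGUAACUCUCCCCUCCGUGCGCUGUGACAUUUAGUUA-3′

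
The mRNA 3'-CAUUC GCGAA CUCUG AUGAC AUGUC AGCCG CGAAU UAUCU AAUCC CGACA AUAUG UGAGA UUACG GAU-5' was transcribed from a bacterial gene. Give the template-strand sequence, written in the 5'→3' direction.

Written 5'→3' the mRNA is UAGGCAUUAGAGUGUAUAACAGCCCUAAUCUAUUAAGCGCCGACUGUACAGUAGUCUCAAGCGCUUAC, so the coding DNA strand is TAGGCATTAGAGTGTATAACAGCCCTAATCTATTAAGCGCCGACTGTACAGTAGTCTCAAGCGCTTAC. The template is its reverse complement.

5'-GTAAGCGCTTGAGACTACTGTACAGTCGGCGCTTAATAGATTAGGGCTGTTATACACTCTAATGCCTA-3'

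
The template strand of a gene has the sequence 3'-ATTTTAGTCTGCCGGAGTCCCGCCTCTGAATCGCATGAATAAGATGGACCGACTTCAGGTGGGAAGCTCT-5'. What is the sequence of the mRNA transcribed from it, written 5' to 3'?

Reading the template 3'→5' as shown, RNA polymerase pairs each base (A→U, T→A, G↔C) to build mRNA 5'→3' directly.

5'-UAAAAUCAGACGGCCUCAGGGCGGAGACUUAGCGUACUUAUUCUACCUGGCUGAAGUCCACCCUUCGAGA-3'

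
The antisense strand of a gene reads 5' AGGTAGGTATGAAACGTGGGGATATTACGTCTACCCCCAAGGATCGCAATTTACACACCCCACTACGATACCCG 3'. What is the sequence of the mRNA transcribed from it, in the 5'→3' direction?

The mRNA has the sequence of the coding strand (reverse complement of the template) with T→U. Reverse complement of AGGTAGGTATGAAACGTGGGGATATTACGTCTACCCCCAAGGATCGCAATTTACACACCCCACTACGATACCCG is CGGGTATCGTAGTGGGGTGTGTAAATTGCGATCCTTGGGGGTAGACGTAATATCCCCACGTTTCATACCTACCT; then T→U.

5′-CGGGUAUCGUAGUGGGGUGUGUAAAUUGCGAUCCUUGGGGGUAGACGUAAUAUCCCCACGUUUCAUACCUACCU-3′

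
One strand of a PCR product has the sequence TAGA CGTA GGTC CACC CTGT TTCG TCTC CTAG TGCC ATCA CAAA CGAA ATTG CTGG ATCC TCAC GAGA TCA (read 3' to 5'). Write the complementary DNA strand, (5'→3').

The strand is given 3'→5', so its complement runs 5'→3' in the same left-to-right order: pair each base A↔T, G↔C.

5'-ATCTGCATCCAGGTGGGACAAAGCAGAGGATCACGGTAGTGTTTGCTTTAACGACCTAGGAGTGCTCTAGT-3'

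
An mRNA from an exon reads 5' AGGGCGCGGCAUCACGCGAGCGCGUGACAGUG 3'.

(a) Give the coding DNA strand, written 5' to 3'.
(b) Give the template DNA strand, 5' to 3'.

(a) 5'-AGGGCGCGGCATCACGCGAGCGCGTGACAGTG-3'
(b) 5'-CACTGTCACGCGCTCGCGTGATGCCGCGCCCT-3'

(a) The coding strand matches the mRNA with U→T.
(b) The template strand is the reverse complement of the coding strand.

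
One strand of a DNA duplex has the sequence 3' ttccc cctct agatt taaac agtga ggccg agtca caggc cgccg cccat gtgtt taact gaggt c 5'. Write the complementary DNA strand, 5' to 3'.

The strand is given 3'→5', so its complement runs 5'→3' in the same left-to-right order: pair each base A↔T, G↔C.

5'-AAGGGGGAGATCTAAATTTGTCACTCCGGCTCAGTGTCCGGCGGCGGGTACACAAATTGACTCCAG-3'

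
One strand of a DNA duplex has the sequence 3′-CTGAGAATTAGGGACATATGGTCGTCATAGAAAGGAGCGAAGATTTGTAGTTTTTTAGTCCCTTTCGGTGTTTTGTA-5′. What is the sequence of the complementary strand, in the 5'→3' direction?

5′-GACTCTTAATCCCTGTATACCAGCAGTATCTTTCCTCGCTTCTAAACATCAAAAAATCAGGGAAAGCCACAAAACAT-3′

The strand is given 3'→5', so its complement runs 5'→3' in the same left-to-right order: pair each base A↔T, G↔C.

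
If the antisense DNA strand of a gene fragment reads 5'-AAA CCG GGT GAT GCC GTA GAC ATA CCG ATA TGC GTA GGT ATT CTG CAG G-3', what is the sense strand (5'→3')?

The coding strand is complementary and antiparallel to the template: take the complement (A↔T, G↔C) and reverse.

5'-CCTGCAGAATACCTACGCATATCGGTATGTCTACGGCATCACCCGGTTT-3'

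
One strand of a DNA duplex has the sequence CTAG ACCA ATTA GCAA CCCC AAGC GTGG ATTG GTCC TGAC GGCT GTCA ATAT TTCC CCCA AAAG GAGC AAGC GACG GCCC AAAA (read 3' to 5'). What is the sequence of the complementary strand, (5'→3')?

5'-GATCTGGTTAATCGTTGGGGTTCGCACCTAACCAGGACTGCCGACAGTTATAAAGGGGGTTTTCCTCGTTCGCTGCCGGGTTTT-3'

The strand is given 3'→5', so its complement runs 5'→3' in the same left-to-right order: pair each base A↔T, G↔C.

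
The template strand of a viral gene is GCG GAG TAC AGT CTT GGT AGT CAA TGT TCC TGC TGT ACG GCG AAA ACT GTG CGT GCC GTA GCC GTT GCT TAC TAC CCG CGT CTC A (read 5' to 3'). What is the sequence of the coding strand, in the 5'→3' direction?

The coding strand is complementary and antiparallel to the template: take the complement (A↔T, G↔C) and reverse.

5'-TGAGACGCGGGTAGTAAGCAACGGCTACGGCACGCACAGTTTTCGCCGTACAGCAGGAACATTGACTACCAAGACTGTACTCCGC-3'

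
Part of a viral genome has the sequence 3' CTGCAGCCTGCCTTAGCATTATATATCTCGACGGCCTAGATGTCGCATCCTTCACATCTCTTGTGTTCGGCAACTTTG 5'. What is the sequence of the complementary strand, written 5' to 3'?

5'-GACGTCGGACGGAATCGTAATATATAGAGCTGCCGGATCTACAGCGTAGGAAGTGTAGAGAACACAAGCCGTTGAAAC-3'

The strand is given 3'→5', so its complement runs 5'→3' in the same left-to-right order: pair each base A↔T, G↔C.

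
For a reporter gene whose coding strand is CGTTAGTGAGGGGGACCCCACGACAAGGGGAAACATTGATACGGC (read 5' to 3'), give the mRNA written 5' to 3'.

The mRNA is synthesized from the template strand, so it matches the coding strand with T replaced by U.

5'-CGUUAGUGAGGGGGACCCCACGACAAGGGGAAACAUUGAUACGGC-3'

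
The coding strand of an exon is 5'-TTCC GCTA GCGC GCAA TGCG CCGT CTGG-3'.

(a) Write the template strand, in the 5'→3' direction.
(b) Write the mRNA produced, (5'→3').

(a) The template strand is the reverse complement of the coding strand: complement AAGGCGATCGCGCGTTACGCGGCAGACC, then reverse.
(b) mRNA matches the coding strand with T→U.

(a) 5′-CCAGACGGCGCATTGCGCGCTAGCGGAA-3′
(b) 5'-UUCCGCUAGCGCGCAAUGCGCCGUCUGG-3'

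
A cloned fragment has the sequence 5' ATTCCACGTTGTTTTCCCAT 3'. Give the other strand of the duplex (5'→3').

5'-ATGGGAAAACAACGTGGAAT-3'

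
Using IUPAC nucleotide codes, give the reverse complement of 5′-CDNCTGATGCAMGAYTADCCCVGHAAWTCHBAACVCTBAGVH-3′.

5'-DBCTVAGBGTTVDGAWTTDCBGGGHTARTCKTGCATCAGNHG-3'

Standard pairs A↔T, G↔C; ambiguity codes pair Y↔R, M↔K, W↔W, B↔V, D↔H, N↔N. Complement (GHNGACTACGTKCTRATHGGGBCDTTWAGDVTTGBGAVTCBD), then reverse for 5'→3'.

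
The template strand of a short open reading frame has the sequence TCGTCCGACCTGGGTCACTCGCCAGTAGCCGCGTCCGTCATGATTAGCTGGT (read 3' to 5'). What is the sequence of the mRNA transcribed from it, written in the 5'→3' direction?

5'-AGCAGGCUGGACCCAGUGAGCGGUCAUCGGCGCAGGCAGUACUAAUCGACCA-3'

Reading the template 3'→5' as shown, RNA polymerase pairs each base (A→U, T→A, G↔C) to build mRNA 5'→3' directly.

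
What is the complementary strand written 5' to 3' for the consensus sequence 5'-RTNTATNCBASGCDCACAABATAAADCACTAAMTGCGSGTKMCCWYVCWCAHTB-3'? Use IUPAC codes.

5′-VADTGWGBRWGGKMACSCGCAKTTAGTGHTTTATVTTGTGHGCSTVGNATANAY-3′

Standard pairs A↔T, G↔C; ambiguity codes pair R↔Y, M↔K, W↔W, S↔S, B↔V, D↔H, N↔N. Complement (YANATANGVTSCGHGTGTTVTATTTHGTGATTKACGCSCAMKGGWRBGWGTDAV), then reverse for 5'→3'.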